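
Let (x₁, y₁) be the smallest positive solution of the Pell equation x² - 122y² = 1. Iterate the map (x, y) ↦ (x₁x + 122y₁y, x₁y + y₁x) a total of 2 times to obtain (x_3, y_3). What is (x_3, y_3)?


Step 1: Find the fundamental solution (x₁, y₁) of x² - 122y² = 1.
  Expand √122 as a continued fraction. a₀ = ⌊√122⌋ = 11; iterate m_{k+1} = d_k·a_k − m_k, d_{k+1} = (122 − m_{k+1}²)/d_k, a_{k+1} = ⌊(a₀ + m_{k+1})/d_{k+1}⌋ (starting m₀ = 0, d₀ = 1), with convergents p_k = a_k·p_{k-1} + p_{k-2}, q_k = a_k·q_{k-1} + q_{k-2} (p₋₁ = 1, q₋₁ = 0):
  k = 0: a₀ = 11; p₀/q₀ = 11/1; p₀² − 122·q₀² = 121 − 122 = -1.
  k = 1: m = 11, d = 1, a = ⌊(11 + 11)/1⌋ = 22; p/q = (22·11 + 1)/(22·1 + 0) = 243/22; p² − 122·q² = 59049 − 59048 = 1.
  The first convergent with p² − 122·q² = 1 gives the fundamental solution (x₁, y₁) = (243, 22).
Step 2: Apply the recurrence (x_{n+1}, y_{n+1}) = (x₁x_n + 122y₁y_n, x₁y_n + y₁x_n) repeatedly.
  From (x_1, y_1) = (243, 22): x_2 = 243·243 + 122·22·22 = 118097; y_2 = 243·22 + 22·243 = 10692.
  From (x_2, y_2) = (118097, 10692): x_3 = 243·118097 + 122·22·10692 = 57394899; y_3 = 243·10692 + 22·118097 = 5196290.
Step 3: Verify x_3² - 122·y_3² = 3294174431220201 - 3294174431220200 = 1 (should be 1). ✓

(x_1, y_1) = (243, 22); (x_3, y_3) = (57394899, 5196290).


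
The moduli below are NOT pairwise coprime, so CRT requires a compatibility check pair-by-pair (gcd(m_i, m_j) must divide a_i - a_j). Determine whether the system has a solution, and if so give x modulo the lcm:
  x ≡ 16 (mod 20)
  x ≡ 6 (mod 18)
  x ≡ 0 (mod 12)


Moduli 20, 18, 12 are not pairwise coprime, so CRT works modulo lcm(m_i) when all pairwise compatibility conditions hold.
Pairwise compatibility: gcd(m_i, m_j) must divide a_i - a_j for every pair.
Merge one congruence at a time:
  Start: x ≡ 16 (mod 20).
  Combine with x ≡ 6 (mod 18): gcd(20, 18) = 2; 6 - 16 = -10, which IS divisible by 2, so compatible.
    Write x = 16 + 20·t and substitute into x ≡ 6 (mod 18): 20·t ≡ 6 − 16 = -10 (mod 18).
    Divide the congruence (and modulus) by g = 2: 10·t ≡ -5 (mod 9).
    Reduce coefficients mod 9: 1·t ≡ 4 (mod 9).
    So t ≡ 4 (mod 9).
    Then x = 16 + 20·4 = 96, valid modulo lcm(20, 18) = 180: x ≡ 96 (mod 180).
  Combine with x ≡ 0 (mod 12): gcd(180, 12) = 12; 0 - 96 = -96, which IS divisible by 12, so compatible.
    Write x = 96 + 180·t and substitute into x ≡ 0 (mod 12): 180·t ≡ 0 − 96 = -96 (mod 12).
    Divide the congruence (and modulus) by g = 12: 15·t ≡ -8 (mod 1).
    Modulo 1 every t works; take t = 0.
    Then x = 96 + 180·0 = 96, valid modulo lcm(180, 12) = 180: x ≡ 96 (mod 180).
Verify: 96 mod 20 = 16, 96 mod 18 = 6, 96 mod 12 = 0.

x ≡ 96 (mod 180).


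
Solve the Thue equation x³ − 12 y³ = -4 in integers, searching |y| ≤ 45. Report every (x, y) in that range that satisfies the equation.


The equation is x³ - 12y³ = -4. For fixed y, x³ = 12·y³ − 4, so a solution requires the RHS to be a perfect cube.
Strategy: iterate y from -45 to 45, compute RHS = 12·y³ − 4, and check whether it is a (positive or negative) perfect cube.
Check small values of y:
  y = 0: RHS = -4 is not a perfect cube.
  y = 1: RHS = 8 = (2)³ ⇒ x = 2 works.
  y = -1: RHS = -16 is not a perfect cube.
  y = 2: RHS = 92 is not a perfect cube.
  y = -2: RHS = -100 is not a perfect cube.
  y = 3: RHS = 320 is not a perfect cube.
  y = -3: RHS = -328 is not a perfect cube.
Continuing the search up to |y| = 45 finds no further solutions beyond those listed.
Collected solutions: (2, 1).

Solutions (with |y| ≤ 45): (2, 1).


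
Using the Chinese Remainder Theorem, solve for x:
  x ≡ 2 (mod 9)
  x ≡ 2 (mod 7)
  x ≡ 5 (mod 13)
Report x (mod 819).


Moduli 9, 7, 13 are pairwise coprime; by CRT there is a unique solution modulo M = 9 · 7 · 13 = 819.
Solve pairwise, accumulating the modulus:
  Start with x ≡ 2 (mod 9).
  Combine with x ≡ 2 (mod 7): since gcd(9, 7) = 1, we get a unique residue mod 63.
    Write x = 2 + 9·t and substitute into x ≡ 2 (mod 7): 9·t ≡ 2 − 2 = 0 (mod 7).
    Reduce coefficients mod 7: 2·t ≡ 0 (mod 7).
    The inverse of 2 mod 7 is 4 (since 2·4 = 8 = 1·7 + 1), so t ≡ 4·0 = 0 ≡ 0 (mod 7).
    Then x = 2 + 9·0 = 2, valid modulo lcm(9, 7) = 63: x ≡ 2 (mod 63).
  Combine with x ≡ 5 (mod 13): since gcd(63, 13) = 1, we get a unique residue mod 819.
    Write x = 2 + 63·t and substitute into x ≡ 5 (mod 13): 63·t ≡ 5 − 2 = 3 (mod 13).
    Reduce coefficients mod 13: 11·t ≡ 3 (mod 13).
    The inverse of 11 mod 13 is 6 (since 11·6 = 66 = 5·13 + 1), so t ≡ 6·3 = 18 ≡ 5 (mod 13).
    Then x = 2 + 63·5 = 317, valid modulo lcm(63, 13) = 819: x ≡ 317 (mod 819).
Verify: 317 mod 9 = 2 ✓, 317 mod 7 = 2 ✓, 317 mod 13 = 5 ✓.

x ≡ 317 (mod 819).


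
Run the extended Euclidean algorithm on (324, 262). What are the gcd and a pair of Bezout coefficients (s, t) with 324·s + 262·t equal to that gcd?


Euclidean algorithm on (324, 262) — divide until remainder is 0:
  324 = 1 · 262 + 62
  262 = 4 · 62 + 14
  62 = 4 · 14 + 6
  14 = 2 · 6 + 2
  6 = 3 · 2 + 0
gcd(324, 262) = 2.
Track Bezout coefficients alongside the remainders: start with r₀ = 324 = a·1 + b·0 (s = 1, t = 0) and r₁ = 262 = a·0 + b·1 (s = 0, t = 1); each new remainder r_{k+1} = r_{k-1} − q_k·r_k inherits s_{k+1} = s_{k-1} − q_k·s_k, t_{k+1} = t_{k-1} − q_k·t_k, so r_k = a·s_k + b·t_k at every step:
  q = 1: r = 62, s = 1 − 1·0 = 1, t = 0 − 1·1 = -1  (check: 324·1 + 262·(-1) = 62)
  q = 4: r = 14, s = 0 − 4·1 = -4, t = 1 − 4·(-1) = 5  (check: 324·(-4) + 262·5 = 14)
  q = 4: r = 6, s = 1 − 4·(-4) = 17, t = -1 − 4·5 = -21  (check: 324·17 + 262·(-21) = 6)
  q = 2: r = 2, s = -4 − 2·17 = -38, t = 5 − 2·(-21) = 47  (check: 324·(-38) + 262·47 = 2)
The row with r = 2 (the gcd) gives the Bezout coefficients s = -38, t = 47.
Result: 324 · (-38) + 262 · (47) = 2.

gcd(324, 262) = 2; s = -38, t = 47 (check: 324·(-38) + 262·47 = 2).


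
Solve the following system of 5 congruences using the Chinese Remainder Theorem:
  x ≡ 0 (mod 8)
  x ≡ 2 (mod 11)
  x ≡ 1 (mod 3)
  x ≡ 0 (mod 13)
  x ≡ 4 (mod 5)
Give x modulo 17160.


Product of moduli M = 8 · 11 · 3 · 13 · 5 = 17160.
Merge one congruence at a time:
  Start: x ≡ 0 (mod 8).
  Combine with x ≡ 2 (mod 11); new modulus lcm = 88.
    Write x = 0 + 8·t and substitute into x ≡ 2 (mod 11): 8·t ≡ 2 − 0 = 2 (mod 11).
    The inverse of 8 mod 11 is 7 (since 8·7 = 56 = 5·11 + 1), so t ≡ 7·2 = 14 ≡ 3 (mod 11).
    Then x = 0 + 8·3 = 24, valid modulo lcm(8, 11) = 88: x ≡ 24 (mod 88).
  Combine with x ≡ 1 (mod 3); new modulus lcm = 264.
    Write x = 24 + 88·t and substitute into x ≡ 1 (mod 3): 88·t ≡ 1 − 24 = -23 (mod 3).
    Reduce coefficients mod 3: 1·t ≡ 1 (mod 3).
    So t ≡ 1 (mod 3).
    Then x = 24 + 88·1 = 112, valid modulo lcm(88, 3) = 264: x ≡ 112 (mod 264).
  Combine with x ≡ 0 (mod 13); new modulus lcm = 3432.
    Write x = 112 + 264·t and substitute into x ≡ 0 (mod 13): 264·t ≡ 0 − 112 = -112 (mod 13).
    Reduce coefficients mod 13: 4·t ≡ 5 (mod 13).
    The inverse of 4 mod 13 is 10 (since 4·10 = 40 = 3·13 + 1), so t ≡ 10·5 = 50 ≡ 11 (mod 13).
    Then x = 112 + 264·11 = 3016, valid modulo lcm(264, 13) = 3432: x ≡ 3016 (mod 3432).
  Combine with x ≡ 4 (mod 5); new modulus lcm = 17160.
    Write x = 3016 + 3432·t and substitute into x ≡ 4 (mod 5): 3432·t ≡ 4 − 3016 = -3012 (mod 5).
    Reduce coefficients mod 5: 2·t ≡ 3 (mod 5).
    The inverse of 2 mod 5 is 3 (since 2·3 = 6 = 1·5 + 1), so t ≡ 3·3 = 9 ≡ 4 (mod 5).
    Then x = 3016 + 3432·4 = 16744, valid modulo lcm(3432, 5) = 17160: x ≡ 16744 (mod 17160).
Verify against each original: 16744 mod 8 = 0, 16744 mod 11 = 2, 16744 mod 3 = 1, 16744 mod 13 = 0, 16744 mod 5 = 4.

x ≡ 16744 (mod 17160).


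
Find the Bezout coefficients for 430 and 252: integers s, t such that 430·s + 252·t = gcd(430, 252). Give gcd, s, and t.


Euclidean algorithm on (430, 252) — divide until remainder is 0:
  430 = 1 · 252 + 178
  252 = 1 · 178 + 74
  178 = 2 · 74 + 30
  74 = 2 · 30 + 14
  30 = 2 · 14 + 2
  14 = 7 · 2 + 0
gcd(430, 252) = 2.
Track Bezout coefficients alongside the remainders: start with r₀ = 430 = a·1 + b·0 (s = 1, t = 0) and r₁ = 252 = a·0 + b·1 (s = 0, t = 1); each new remainder r_{k+1} = r_{k-1} − q_k·r_k inherits s_{k+1} = s_{k-1} − q_k·s_k, t_{k+1} = t_{k-1} − q_k·t_k, so r_k = a·s_k + b·t_k at every step:
  q = 1: r = 178, s = 1 − 1·0 = 1, t = 0 − 1·1 = -1  (check: 430·1 + 252·(-1) = 178)
  q = 1: r = 74, s = 0 − 1·1 = -1, t = 1 − 1·(-1) = 2  (check: 430·(-1) + 252·2 = 74)
  q = 2: r = 30, s = 1 − 2·(-1) = 3, t = -1 − 2·2 = -5  (check: 430·3 + 252·(-5) = 30)
  q = 2: r = 14, s = -1 − 2·3 = -7, t = 2 − 2·(-5) = 12  (check: 430·(-7) + 252·12 = 14)
  q = 2: r = 2, s = 3 − 2·(-7) = 17, t = -5 − 2·12 = -29  (check: 430·17 + 252·(-29) = 2)
The row with r = 2 (the gcd) gives the Bezout coefficients s = 17, t = -29.
Result: 430 · (17) + 252 · (-29) = 2.

gcd(430, 252) = 2; s = 17, t = -29 (check: 430·17 + 252·(-29) = 2).


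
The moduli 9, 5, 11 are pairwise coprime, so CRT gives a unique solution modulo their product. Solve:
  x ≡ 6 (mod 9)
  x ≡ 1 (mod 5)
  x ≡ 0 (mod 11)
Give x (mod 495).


Moduli 9, 5, 11 are pairwise coprime; by CRT there is a unique solution modulo M = 9 · 5 · 11 = 495.
Solve pairwise, accumulating the modulus:
  Start with x ≡ 6 (mod 9).
  Combine with x ≡ 1 (mod 5): since gcd(9, 5) = 1, we get a unique residue mod 45.
    Write x = 6 + 9·t and substitute into x ≡ 1 (mod 5): 9·t ≡ 1 − 6 = -5 (mod 5).
    Reduce coefficients mod 5: 4·t ≡ 0 (mod 5).
    The inverse of 4 mod 5 is 4 (since 4·4 = 16 = 3·5 + 1), so t ≡ 4·0 = 0 ≡ 0 (mod 5).
    Then x = 6 + 9·0 = 6, valid modulo lcm(9, 5) = 45: x ≡ 6 (mod 45).
  Combine with x ≡ 0 (mod 11): since gcd(45, 11) = 1, we get a unique residue mod 495.
    Write x = 6 + 45·t and substitute into x ≡ 0 (mod 11): 45·t ≡ 0 − 6 = -6 (mod 11).
    Reduce coefficients mod 11: 1·t ≡ 5 (mod 11).
    So t ≡ 5 (mod 11).
    Then x = 6 + 45·5 = 231, valid modulo lcm(45, 11) = 495: x ≡ 231 (mod 495).
Verify: 231 mod 9 = 6 ✓, 231 mod 5 = 1 ✓, 231 mod 11 = 0 ✓.

x ≡ 231 (mod 495).


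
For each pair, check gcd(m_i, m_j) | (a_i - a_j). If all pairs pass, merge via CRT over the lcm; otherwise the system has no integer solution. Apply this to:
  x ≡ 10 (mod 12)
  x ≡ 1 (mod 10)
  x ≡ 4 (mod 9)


Moduli 12, 10, 9 are not pairwise coprime, so CRT works modulo lcm(m_i) when all pairwise compatibility conditions hold.
Pairwise compatibility: gcd(m_i, m_j) must divide a_i - a_j for every pair.
Merge one congruence at a time:
  Start: x ≡ 10 (mod 12).
  Combine with x ≡ 1 (mod 10): gcd(12, 10) = 2, and 1 - 10 = -9 is NOT divisible by 2.
    ⇒ system is inconsistent (no integer solution).

No solution (the system is inconsistent).


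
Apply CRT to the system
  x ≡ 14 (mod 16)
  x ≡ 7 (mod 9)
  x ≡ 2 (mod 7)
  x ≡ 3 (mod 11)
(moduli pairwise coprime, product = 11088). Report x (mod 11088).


Product of moduli M = 16 · 9 · 7 · 11 = 11088.
Merge one congruence at a time:
  Start: x ≡ 14 (mod 16).
  Combine with x ≡ 7 (mod 9); new modulus lcm = 144.
    Write x = 14 + 16·t and substitute into x ≡ 7 (mod 9): 16·t ≡ 7 − 14 = -7 (mod 9).
    Reduce coefficients mod 9: 7·t ≡ 2 (mod 9).
    The inverse of 7 mod 9 is 4 (since 7·4 = 28 = 3·9 + 1), so t ≡ 4·2 = 8 ≡ 8 (mod 9).
    Then x = 14 + 16·8 = 142, valid modulo lcm(16, 9) = 144: x ≡ 142 (mod 144).
  Combine with x ≡ 2 (mod 7); new modulus lcm = 1008.
    Write x = 142 + 144·t and substitute into x ≡ 2 (mod 7): 144·t ≡ 2 − 142 = -140 (mod 7).
    Reduce coefficients mod 7: 4·t ≡ 0 (mod 7).
    The inverse of 4 mod 7 is 2 (since 4·2 = 8 = 1·7 + 1), so t ≡ 2·0 = 0 ≡ 0 (mod 7).
    Then x = 142 + 144·0 = 142, valid modulo lcm(144, 7) = 1008: x ≡ 142 (mod 1008).
  Combine with x ≡ 3 (mod 11); new modulus lcm = 11088.
    Write x = 142 + 1008·t and substitute into x ≡ 3 (mod 11): 1008·t ≡ 3 − 142 = -139 (mod 11).
    Reduce coefficients mod 11: 7·t ≡ 4 (mod 11).
    The inverse of 7 mod 11 is 8 (since 7·8 = 56 = 5·11 + 1), so t ≡ 8·4 = 32 ≡ 10 (mod 11).
    Then x = 142 + 1008·10 = 10222, valid modulo lcm(1008, 11) = 11088: x ≡ 10222 (mod 11088).
Verify against each original: 10222 mod 16 = 14, 10222 mod 9 = 7, 10222 mod 7 = 2, 10222 mod 11 = 3.

x ≡ 10222 (mod 11088).


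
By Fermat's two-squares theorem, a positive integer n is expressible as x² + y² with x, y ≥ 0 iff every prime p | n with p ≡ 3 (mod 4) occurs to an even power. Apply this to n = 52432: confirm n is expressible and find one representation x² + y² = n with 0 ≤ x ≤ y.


Step 1: Factor n = 52432 = 2^4 · 29 · 113.
Step 2: Check the mod-4 condition on each prime factor: 2 = 2 (special); 29 ≡ 1 (mod 4), exponent 1; 113 ≡ 1 (mod 4), exponent 1.
All primes ≡ 3 (mod 4) appear to even exponent (or don't appear), so by the two-squares theorem n IS expressible as a sum of two squares.
Step 3: Build a representation. Group n = k² · m with k = 4 and m = 29 · 113 = 3277 (a product of primes ≡ 1 (mod 4)); a representation of m scales to one of n via (k·x)² + (k·y)² = k²(x² + y²). Each prime p ≡ 1 (mod 4) is itself a sum of two squares; find a² by testing p − a² for a perfect square:
  29: 29 − 1² = 28, 29 − 2² = 25 = 5² ⇒ 29 = 2² + 5².
  113: 113 − 1² = 112, 113 − 2² = 109, 113 − 3² = 104, 113 − 4² = 97, 113 − 5² = 88, 113 − 6² = 77, 113 − 7² = 64 = 8² ⇒ 113 = 7² + 8².
  Combine using the Brahmagupta–Fibonacci identity (a² + b²)(c² + d²) = (ac − bd)² + (ad + bc)² = (ac + bd)² + (ad − bc)²:
  29 · 113 = 3277: from (2² + 5²)(7² + 8²), take (2·7 − 5·8, 2·8 + 5·7) = (14 − 40, 16 + 35) = (-26, 51); dropping signs (only squares matter) gives (26, 51); check 26² + 51² = 676 + 2601 = 3277 ✓.
  Scale by k = 4: (4·26, 4·51) = (104, 204).
Step 4: Order so x ≤ y and verify: 104² + 204² = 10816 + 41616 = 52432 = n. ✓

n = 52432 = 104² + 204² (one valid representation with x ≤ y).


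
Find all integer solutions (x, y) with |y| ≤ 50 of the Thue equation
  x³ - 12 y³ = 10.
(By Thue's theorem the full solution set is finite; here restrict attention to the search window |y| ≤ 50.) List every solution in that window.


The equation is x³ - 12y³ = 10. For fixed y, x³ = 12·y³ + 10, so a solution requires the RHS to be a perfect cube.
Strategy: iterate y from -50 to 50, compute RHS = 12·y³ + 10, and check whether it is a (positive or negative) perfect cube.
Check small values of y:
  y = 0: RHS = 10 is not a perfect cube.
  y = 1: RHS = 22 is not a perfect cube.
  y = -1: RHS = -2 is not a perfect cube.
  y = 2: RHS = 106 is not a perfect cube.
  y = -2: RHS = -86 is not a perfect cube.
  y = 3: RHS = 334 is not a perfect cube.
  y = -3: RHS = -314 is not a perfect cube.
Continuing the search up to |y| = 50 finds no solutions either.
No (x, y) in the scanned range satisfies the equation.

No integer solutions with |y| ≤ 50.


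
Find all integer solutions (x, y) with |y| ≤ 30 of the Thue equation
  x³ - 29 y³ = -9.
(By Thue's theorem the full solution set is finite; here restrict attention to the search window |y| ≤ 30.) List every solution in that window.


The equation is x³ - 29y³ = -9. For fixed y, x³ = 29·y³ − 9, so a solution requires the RHS to be a perfect cube.
Strategy: iterate y from -30 to 30, compute RHS = 29·y³ − 9, and check whether it is a (positive or negative) perfect cube.
Check small values of y:
  y = 0: RHS = -9 is not a perfect cube.
  y = 1: RHS = 20 is not a perfect cube.
  y = -1: RHS = -38 is not a perfect cube.
  y = 2: RHS = 223 is not a perfect cube.
  y = -2: RHS = -241 is not a perfect cube.
  y = 3: RHS = 774 is not a perfect cube.
  y = -3: RHS = -792 is not a perfect cube.
Continuing the search up to |y| = 30 finds no solutions either.
No (x, y) in the scanned range satisfies the equation.

No integer solutions with |y| ≤ 30.


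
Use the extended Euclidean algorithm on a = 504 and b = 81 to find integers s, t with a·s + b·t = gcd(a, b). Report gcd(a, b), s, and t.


Euclidean algorithm on (504, 81) — divide until remainder is 0:
  504 = 6 · 81 + 18
  81 = 4 · 18 + 9
  18 = 2 · 9 + 0
gcd(504, 81) = 9.
Track Bezout coefficients alongside the remainders: start with r₀ = 504 = a·1 + b·0 (s = 1, t = 0) and r₁ = 81 = a·0 + b·1 (s = 0, t = 1); each new remainder r_{k+1} = r_{k-1} − q_k·r_k inherits s_{k+1} = s_{k-1} − q_k·s_k, t_{k+1} = t_{k-1} − q_k·t_k, so r_k = a·s_k + b·t_k at every step:
  q = 6: r = 18, s = 1 − 6·0 = 1, t = 0 − 6·1 = -6  (check: 504·1 + 81·(-6) = 18)
  q = 4: r = 9, s = 0 − 4·1 = -4, t = 1 − 4·(-6) = 25  (check: 504·(-4) + 81·25 = 9)
The row with r = 9 (the gcd) gives the Bezout coefficients s = -4, t = 25.
Result: 504 · (-4) + 81 · (25) = 9.

gcd(504, 81) = 9; s = -4, t = 25 (check: 504·(-4) + 81·25 = 9).


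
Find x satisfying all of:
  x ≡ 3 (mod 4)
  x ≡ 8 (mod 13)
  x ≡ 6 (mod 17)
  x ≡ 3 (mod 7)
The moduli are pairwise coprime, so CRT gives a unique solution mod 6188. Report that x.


Product of moduli M = 4 · 13 · 17 · 7 = 6188.
Merge one congruence at a time:
  Start: x ≡ 3 (mod 4).
  Combine with x ≡ 8 (mod 13); new modulus lcm = 52.
    Write x = 3 + 4·t and substitute into x ≡ 8 (mod 13): 4·t ≡ 8 − 3 = 5 (mod 13).
    The inverse of 4 mod 13 is 10 (since 4·10 = 40 = 3·13 + 1), so t ≡ 10·5 = 50 ≡ 11 (mod 13).
    Then x = 3 + 4·11 = 47, valid modulo lcm(4, 13) = 52: x ≡ 47 (mod 52).
  Combine with x ≡ 6 (mod 17); new modulus lcm = 884.
    Write x = 47 + 52·t and substitute into x ≡ 6 (mod 17): 52·t ≡ 6 − 47 = -41 (mod 17).
    Reduce coefficients mod 17: 1·t ≡ 10 (mod 17).
    So t ≡ 10 (mod 17).
    Then x = 47 + 52·10 = 567, valid modulo lcm(52, 17) = 884: x ≡ 567 (mod 884).
  Combine with x ≡ 3 (mod 7); new modulus lcm = 6188.
    Write x = 567 + 884·t and substitute into x ≡ 3 (mod 7): 884·t ≡ 3 − 567 = -564 (mod 7).
    Reduce coefficients mod 7: 2·t ≡ 3 (mod 7).
    The inverse of 2 mod 7 is 4 (since 2·4 = 8 = 1·7 + 1), so t ≡ 4·3 = 12 ≡ 5 (mod 7).
    Then x = 567 + 884·5 = 4987, valid modulo lcm(884, 7) = 6188: x ≡ 4987 (mod 6188).
Verify against each original: 4987 mod 4 = 3, 4987 mod 13 = 8, 4987 mod 17 = 6, 4987 mod 7 = 3.

x ≡ 4987 (mod 6188).


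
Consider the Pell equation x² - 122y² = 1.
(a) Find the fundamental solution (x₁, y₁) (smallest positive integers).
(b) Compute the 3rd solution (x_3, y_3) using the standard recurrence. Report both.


Step 1: Find the fundamental solution (x₁, y₁) of x² - 122y² = 1.
  Expand √122 as a continued fraction. a₀ = ⌊√122⌋ = 11; iterate m_{k+1} = d_k·a_k − m_k, d_{k+1} = (122 − m_{k+1}²)/d_k, a_{k+1} = ⌊(a₀ + m_{k+1})/d_{k+1}⌋ (starting m₀ = 0, d₀ = 1), with convergents p_k = a_k·p_{k-1} + p_{k-2}, q_k = a_k·q_{k-1} + q_{k-2} (p₋₁ = 1, q₋₁ = 0):
  k = 0: a₀ = 11; p₀/q₀ = 11/1; p₀² − 122·q₀² = 121 − 122 = -1.
  k = 1: m = 11, d = 1, a = ⌊(11 + 11)/1⌋ = 22; p/q = (22·11 + 1)/(22·1 + 0) = 243/22; p² − 122·q² = 59049 − 59048 = 1.
  The first convergent with p² − 122·q² = 1 gives the fundamental solution (x₁, y₁) = (243, 22).
Step 2: Apply the recurrence (x_{n+1}, y_{n+1}) = (x₁x_n + 122y₁y_n, x₁y_n + y₁x_n) repeatedly.
  From (x_1, y_1) = (243, 22): x_2 = 243·243 + 122·22·22 = 118097; y_2 = 243·22 + 22·243 = 10692.
  From (x_2, y_2) = (118097, 10692): x_3 = 243·118097 + 122·22·10692 = 57394899; y_3 = 243·10692 + 22·118097 = 5196290.
Step 3: Verify x_3² - 122·y_3² = 3294174431220201 - 3294174431220200 = 1 (should be 1). ✓

(x_1, y_1) = (243, 22); (x_3, y_3) = (57394899, 5196290).


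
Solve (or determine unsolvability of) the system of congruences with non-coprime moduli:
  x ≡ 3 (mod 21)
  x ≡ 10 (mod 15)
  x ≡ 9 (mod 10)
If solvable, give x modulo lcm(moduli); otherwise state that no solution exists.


Moduli 21, 15, 10 are not pairwise coprime, so CRT works modulo lcm(m_i) when all pairwise compatibility conditions hold.
Pairwise compatibility: gcd(m_i, m_j) must divide a_i - a_j for every pair.
Merge one congruence at a time:
  Start: x ≡ 3 (mod 21).
  Combine with x ≡ 10 (mod 15): gcd(21, 15) = 3, and 10 - 3 = 7 is NOT divisible by 3.
    ⇒ system is inconsistent (no integer solution).

No solution (the system is inconsistent).


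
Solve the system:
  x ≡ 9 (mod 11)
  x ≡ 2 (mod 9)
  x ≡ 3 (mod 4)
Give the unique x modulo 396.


Moduli 11, 9, 4 are pairwise coprime; by CRT there is a unique solution modulo M = 11 · 9 · 4 = 396.
Solve pairwise, accumulating the modulus:
  Start with x ≡ 9 (mod 11).
  Combine with x ≡ 2 (mod 9): since gcd(11, 9) = 1, we get a unique residue mod 99.
    Write x = 9 + 11·t and substitute into x ≡ 2 (mod 9): 11·t ≡ 2 − 9 = -7 (mod 9).
    Reduce coefficients mod 9: 2·t ≡ 2 (mod 9).
    The inverse of 2 mod 9 is 5 (since 2·5 = 10 = 1·9 + 1), so t ≡ 5·2 = 10 ≡ 1 (mod 9).
    Then x = 9 + 11·1 = 20, valid modulo lcm(11, 9) = 99: x ≡ 20 (mod 99).
  Combine with x ≡ 3 (mod 4): since gcd(99, 4) = 1, we get a unique residue mod 396.
    Write x = 20 + 99·t and substitute into x ≡ 3 (mod 4): 99·t ≡ 3 − 20 = -17 (mod 4).
    Reduce coefficients mod 4: 3·t ≡ 3 (mod 4).
    The inverse of 3 mod 4 is 3 (since 3·3 = 9 = 2·4 + 1), so t ≡ 3·3 = 9 ≡ 1 (mod 4).
    Then x = 20 + 99·1 = 119, valid modulo lcm(99, 4) = 396: x ≡ 119 (mod 396).
Verify: 119 mod 11 = 9 ✓, 119 mod 9 = 2 ✓, 119 mod 4 = 3 ✓.

x ≡ 119 (mod 396).


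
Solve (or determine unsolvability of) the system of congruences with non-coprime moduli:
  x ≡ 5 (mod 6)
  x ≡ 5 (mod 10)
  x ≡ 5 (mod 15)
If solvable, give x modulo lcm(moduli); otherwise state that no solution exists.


Moduli 6, 10, 15 are not pairwise coprime, so CRT works modulo lcm(m_i) when all pairwise compatibility conditions hold.
Pairwise compatibility: gcd(m_i, m_j) must divide a_i - a_j for every pair.
Merge one congruence at a time:
  Start: x ≡ 5 (mod 6).
  Combine with x ≡ 5 (mod 10): gcd(6, 10) = 2; 5 - 5 = 0, which IS divisible by 2, so compatible.
    Write x = 5 + 6·t and substitute into x ≡ 5 (mod 10): 6·t ≡ 5 − 5 = 0 (mod 10).
    Divide the congruence (and modulus) by g = 2: 3·t ≡ 0 (mod 5).
    The inverse of 3 mod 5 is 2 (since 3·2 = 6 = 1·5 + 1), so t ≡ 2·0 = 0 ≡ 0 (mod 5).
    Then x = 5 + 6·0 = 5, valid modulo lcm(6, 10) = 30: x ≡ 5 (mod 30).
  Combine with x ≡ 5 (mod 15): gcd(30, 15) = 15; 5 - 5 = 0, which IS divisible by 15, so compatible.
    Write x = 5 + 30·t and substitute into x ≡ 5 (mod 15): 30·t ≡ 5 − 5 = 0 (mod 15).
    Divide the congruence (and modulus) by g = 15: 2·t ≡ 0 (mod 1).
    Modulo 1 every t works; take t = 0.
    Then x = 5 + 30·0 = 5, valid modulo lcm(30, 15) = 30: x ≡ 5 (mod 30).
Verify: 5 mod 6 = 5, 5 mod 10 = 5, 5 mod 15 = 5.

x ≡ 5 (mod 30).


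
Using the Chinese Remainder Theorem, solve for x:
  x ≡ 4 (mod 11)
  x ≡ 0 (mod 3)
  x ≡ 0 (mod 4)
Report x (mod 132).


Moduli 11, 3, 4 are pairwise coprime; by CRT there is a unique solution modulo M = 11 · 3 · 4 = 132.
Solve pairwise, accumulating the modulus:
  Start with x ≡ 4 (mod 11).
  Combine with x ≡ 0 (mod 3): since gcd(11, 3) = 1, we get a unique residue mod 33.
    Write x = 4 + 11·t and substitute into x ≡ 0 (mod 3): 11·t ≡ 0 − 4 = -4 (mod 3).
    Reduce coefficients mod 3: 2·t ≡ 2 (mod 3).
    The inverse of 2 mod 3 is 2 (since 2·2 = 4 = 1·3 + 1), so t ≡ 2·2 = 4 ≡ 1 (mod 3).
    Then x = 4 + 11·1 = 15, valid modulo lcm(11, 3) = 33: x ≡ 15 (mod 33).
  Combine with x ≡ 0 (mod 4): since gcd(33, 4) = 1, we get a unique residue mod 132.
    Write x = 15 + 33·t and substitute into x ≡ 0 (mod 4): 33·t ≡ 0 − 15 = -15 (mod 4).
    Reduce coefficients mod 4: 1·t ≡ 1 (mod 4).
    So t ≡ 1 (mod 4).
    Then x = 15 + 33·1 = 48, valid modulo lcm(33, 4) = 132: x ≡ 48 (mod 132).
Verify: 48 mod 11 = 4 ✓, 48 mod 3 = 0 ✓, 48 mod 4 = 0 ✓.

x ≡ 48 (mod 132).


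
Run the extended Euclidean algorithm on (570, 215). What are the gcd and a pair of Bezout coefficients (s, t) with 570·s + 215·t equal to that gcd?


Euclidean algorithm on (570, 215) — divide until remainder is 0:
  570 = 2 · 215 + 140
  215 = 1 · 140 + 75
  140 = 1 · 75 + 65
  75 = 1 · 65 + 10
  65 = 6 · 10 + 5
  10 = 2 · 5 + 0
gcd(570, 215) = 5.
Track Bezout coefficients alongside the remainders: start with r₀ = 570 = a·1 + b·0 (s = 1, t = 0) and r₁ = 215 = a·0 + b·1 (s = 0, t = 1); each new remainder r_{k+1} = r_{k-1} − q_k·r_k inherits s_{k+1} = s_{k-1} − q_k·s_k, t_{k+1} = t_{k-1} − q_k·t_k, so r_k = a·s_k + b·t_k at every step:
  q = 2: r = 140, s = 1 − 2·0 = 1, t = 0 − 2·1 = -2  (check: 570·1 + 215·(-2) = 140)
  q = 1: r = 75, s = 0 − 1·1 = -1, t = 1 − 1·(-2) = 3  (check: 570·(-1) + 215·3 = 75)
  q = 1: r = 65, s = 1 − 1·(-1) = 2, t = -2 − 1·3 = -5  (check: 570·2 + 215·(-5) = 65)
  q = 1: r = 10, s = -1 − 1·2 = -3, t = 3 − 1·(-5) = 8  (check: 570·(-3) + 215·8 = 10)
  q = 6: r = 5, s = 2 − 6·(-3) = 20, t = -5 − 6·8 = -53  (check: 570·20 + 215·(-53) = 5)
The row with r = 5 (the gcd) gives the Bezout coefficients s = 20, t = -53.
Result: 570 · (20) + 215 · (-53) = 5.

gcd(570, 215) = 5; s = 20, t = -53 (check: 570·20 + 215·(-53) = 5).


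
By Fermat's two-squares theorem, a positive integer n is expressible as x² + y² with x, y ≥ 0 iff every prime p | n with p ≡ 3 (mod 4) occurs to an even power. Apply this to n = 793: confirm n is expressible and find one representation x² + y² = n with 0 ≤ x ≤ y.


Step 1: Factor n = 793 = 13 · 61.
Step 2: Check the mod-4 condition on each prime factor: 13 ≡ 1 (mod 4), exponent 1; 61 ≡ 1 (mod 4), exponent 1.
All primes ≡ 3 (mod 4) appear to even exponent (or don't appear), so by the two-squares theorem n IS expressible as a sum of two squares.
Step 3: Build a representation. Here n = 13 · 61 is a product of primes ≡ 1 (mod 4). Each prime p ≡ 1 (mod 4) is itself a sum of two squares; find a² by testing p − a² for a perfect square:
  13: 13 − 1² = 12, 13 − 2² = 9 = 3² ⇒ 13 = 2² + 3².
  61: 61 − 1² = 60, 61 − 2² = 57, 61 − 3² = 52, 61 − 4² = 45, 61 − 5² = 36 = 6² ⇒ 61 = 5² + 6².
  Combine using the Brahmagupta–Fibonacci identity (a² + b²)(c² + d²) = (ac − bd)² + (ad + bc)² = (ac + bd)² + (ad − bc)²:
  13 · 61 = 793: from (2² + 3²)(5² + 6²), take (2·5 − 3·6, 2·6 + 3·5) = (10 − 18, 12 + 15) = (-8, 27); dropping signs (only squares matter) gives (8, 27); check 8² + 27² = 64 + 729 = 793 ✓.
Step 4: Order so x ≤ y and verify: 8² + 27² = 64 + 729 = 793 = n. ✓

n = 793 = 8² + 27² (one valid representation with x ≤ y).


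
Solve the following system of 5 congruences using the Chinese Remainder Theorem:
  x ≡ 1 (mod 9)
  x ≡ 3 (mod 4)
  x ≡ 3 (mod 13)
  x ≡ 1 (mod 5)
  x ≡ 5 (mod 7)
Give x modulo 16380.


Product of moduli M = 9 · 4 · 13 · 5 · 7 = 16380.
Merge one congruence at a time:
  Start: x ≡ 1 (mod 9).
  Combine with x ≡ 3 (mod 4); new modulus lcm = 36.
    Write x = 1 + 9·t and substitute into x ≡ 3 (mod 4): 9·t ≡ 3 − 1 = 2 (mod 4).
    Reduce coefficients mod 4: 1·t ≡ 2 (mod 4).
    So t ≡ 2 (mod 4).
    Then x = 1 + 9·2 = 19, valid modulo lcm(9, 4) = 36: x ≡ 19 (mod 36).
  Combine with x ≡ 3 (mod 13); new modulus lcm = 468.
    Write x = 19 + 36·t and substitute into x ≡ 3 (mod 13): 36·t ≡ 3 − 19 = -16 (mod 13).
    Reduce coefficients mod 13: 10·t ≡ 10 (mod 13).
    The inverse of 10 mod 13 is 4 (since 10·4 = 40 = 3·13 + 1), so t ≡ 4·10 = 40 ≡ 1 (mod 13).
    Then x = 19 + 36·1 = 55, valid modulo lcm(36, 13) = 468: x ≡ 55 (mod 468).
  Combine with x ≡ 1 (mod 5); new modulus lcm = 2340.
    Write x = 55 + 468·t and substitute into x ≡ 1 (mod 5): 468·t ≡ 1 − 55 = -54 (mod 5).
    Reduce coefficients mod 5: 3·t ≡ 1 (mod 5).
    The inverse of 3 mod 5 is 2 (since 3·2 = 6 = 1·5 + 1), so t ≡ 2·1 = 2 ≡ 2 (mod 5).
    Then x = 55 + 468·2 = 991, valid modulo lcm(468, 5) = 2340: x ≡ 991 (mod 2340).
  Combine with x ≡ 5 (mod 7); new modulus lcm = 16380.
    Write x = 991 + 2340·t and substitute into x ≡ 5 (mod 7): 2340·t ≡ 5 − 991 = -986 (mod 7).
    Reduce coefficients mod 7: 2·t ≡ 1 (mod 7).
    The inverse of 2 mod 7 is 4 (since 2·4 = 8 = 1·7 + 1), so t ≡ 4·1 = 4 ≡ 4 (mod 7).
    Then x = 991 + 2340·4 = 10351, valid modulo lcm(2340, 7) = 16380: x ≡ 10351 (mod 16380).
Verify against each original: 10351 mod 9 = 1, 10351 mod 4 = 3, 10351 mod 13 = 3, 10351 mod 5 = 1, 10351 mod 7 = 5.

x ≡ 10351 (mod 16380).


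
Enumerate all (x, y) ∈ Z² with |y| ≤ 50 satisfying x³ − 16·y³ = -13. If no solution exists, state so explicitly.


The equation is x³ - 16y³ = -13. For fixed y, x³ = 16·y³ − 13, so a solution requires the RHS to be a perfect cube.
Strategy: iterate y from -50 to 50, compute RHS = 16·y³ − 13, and check whether it is a (positive or negative) perfect cube.
Check small values of y:
  y = 0: RHS = -13 is not a perfect cube.
  y = 1: RHS = 3 is not a perfect cube.
  y = -1: RHS = -29 is not a perfect cube.
  y = 2: RHS = 115 is not a perfect cube.
  y = -2: RHS = -141 is not a perfect cube.
  y = 3: RHS = 419 is not a perfect cube.
  y = -3: RHS = -445 is not a perfect cube.
Continuing the search up to |y| = 50 finds no solutions either.
No (x, y) in the scanned range satisfies the equation.

No integer solutions with |y| ≤ 50.


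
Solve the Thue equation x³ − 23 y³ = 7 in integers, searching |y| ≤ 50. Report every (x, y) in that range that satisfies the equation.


The equation is x³ - 23y³ = 7. For fixed y, x³ = 23·y³ + 7, so a solution requires the RHS to be a perfect cube.
Strategy: iterate y from -50 to 50, compute RHS = 23·y³ + 7, and check whether it is a (positive or negative) perfect cube.
Check small values of y:
  y = 0: RHS = 7 is not a perfect cube.
  y = 1: RHS = 30 is not a perfect cube.
  y = -1: RHS = -16 is not a perfect cube.
  y = 2: RHS = 191 is not a perfect cube.
  y = -2: RHS = -177 is not a perfect cube.
  y = 3: RHS = 628 is not a perfect cube.
  y = -3: RHS = -614 is not a perfect cube.
Continuing the search up to |y| = 50 finds no solutions either.
No (x, y) in the scanned range satisfies the equation.

No integer solutions with |y| ≤ 50.


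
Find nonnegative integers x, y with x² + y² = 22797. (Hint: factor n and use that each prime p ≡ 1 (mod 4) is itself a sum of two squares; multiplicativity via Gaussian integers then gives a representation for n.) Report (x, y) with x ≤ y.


Step 1: Factor n = 22797 = 3^2 · 17 · 149.
Step 2: Check the mod-4 condition on each prime factor: 3 ≡ 3 (mod 4), exponent 2 (must be even); 17 ≡ 1 (mod 4), exponent 1; 149 ≡ 1 (mod 4), exponent 1.
All primes ≡ 3 (mod 4) appear to even exponent (or don't appear), so by the two-squares theorem n IS expressible as a sum of two squares.
Step 3: Build a representation. Group n = k² · m with k = 3 and m = 17 · 149 = 2533 (a product of primes ≡ 1 (mod 4)); a representation of m scales to one of n via (k·x)² + (k·y)² = k²(x² + y²). Each prime p ≡ 1 (mod 4) is itself a sum of two squares; find a² by testing p − a² for a perfect square:
  17: 17 − 1² = 16 = 4² ⇒ 17 = 1² + 4².
  149: 149 − 1² = 148, 149 − 2² = 145, 149 − 3² = 140, 149 − 4² = 133, 149 − 5² = 124, 149 − 6² = 113, 149 − 7² = 100 = 10² ⇒ 149 = 7² + 10².
  Combine using the Brahmagupta–Fibonacci identity (a² + b²)(c² + d²) = (ac − bd)² + (ad + bc)² = (ac + bd)² + (ad − bc)²:
  17 · 149 = 2533: from (1² + 4²)(7² + 10²), take (1·7 − 4·10, 1·10 + 4·7) = (7 − 40, 10 + 28) = (-33, 38); dropping signs (only squares matter) gives (33, 38); check 33² + 38² = 1089 + 1444 = 2533 ✓.
  Scale by k = 3: (3·33, 3·38) = (99, 114).
Step 4: Order so x ≤ y and verify: 99² + 114² = 9801 + 12996 = 22797 = n. ✓

n = 22797 = 99² + 114² (one valid representation with x ≤ y).


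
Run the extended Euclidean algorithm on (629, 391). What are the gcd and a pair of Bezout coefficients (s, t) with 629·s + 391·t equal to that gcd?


Euclidean algorithm on (629, 391) — divide until remainder is 0:
  629 = 1 · 391 + 238
  391 = 1 · 238 + 153
  238 = 1 · 153 + 85
  153 = 1 · 85 + 68
  85 = 1 · 68 + 17
  68 = 4 · 17 + 0
gcd(629, 391) = 17.
Track Bezout coefficients alongside the remainders: start with r₀ = 629 = a·1 + b·0 (s = 1, t = 0) and r₁ = 391 = a·0 + b·1 (s = 0, t = 1); each new remainder r_{k+1} = r_{k-1} − q_k·r_k inherits s_{k+1} = s_{k-1} − q_k·s_k, t_{k+1} = t_{k-1} − q_k·t_k, so r_k = a·s_k + b·t_k at every step:
  q = 1: r = 238, s = 1 − 1·0 = 1, t = 0 − 1·1 = -1  (check: 629·1 + 391·(-1) = 238)
  q = 1: r = 153, s = 0 − 1·1 = -1, t = 1 − 1·(-1) = 2  (check: 629·(-1) + 391·2 = 153)
  q = 1: r = 85, s = 1 − 1·(-1) = 2, t = -1 − 1·2 = -3  (check: 629·2 + 391·(-3) = 85)
  q = 1: r = 68, s = -1 − 1·2 = -3, t = 2 − 1·(-3) = 5  (check: 629·(-3) + 391·5 = 68)
  q = 1: r = 17, s = 2 − 1·(-3) = 5, t = -3 − 1·5 = -8  (check: 629·5 + 391·(-8) = 17)
The row with r = 17 (the gcd) gives the Bezout coefficients s = 5, t = -8.
Result: 629 · (5) + 391 · (-8) = 17.

gcd(629, 391) = 17; s = 5, t = -8 (check: 629·5 + 391·(-8) = 17).


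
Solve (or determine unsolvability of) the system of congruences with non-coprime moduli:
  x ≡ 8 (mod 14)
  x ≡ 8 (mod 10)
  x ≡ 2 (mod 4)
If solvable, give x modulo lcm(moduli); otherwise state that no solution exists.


Moduli 14, 10, 4 are not pairwise coprime, so CRT works modulo lcm(m_i) when all pairwise compatibility conditions hold.
Pairwise compatibility: gcd(m_i, m_j) must divide a_i - a_j for every pair.
Merge one congruence at a time:
  Start: x ≡ 8 (mod 14).
  Combine with x ≡ 8 (mod 10): gcd(14, 10) = 2; 8 - 8 = 0, which IS divisible by 2, so compatible.
    Write x = 8 + 14·t and substitute into x ≡ 8 (mod 10): 14·t ≡ 8 − 8 = 0 (mod 10).
    Divide the congruence (and modulus) by g = 2: 7·t ≡ 0 (mod 5).
    Reduce coefficients mod 5: 2·t ≡ 0 (mod 5).
    The inverse of 2 mod 5 is 3 (since 2·3 = 6 = 1·5 + 1), so t ≡ 3·0 = 0 ≡ 0 (mod 5).
    Then x = 8 + 14·0 = 8, valid modulo lcm(14, 10) = 70: x ≡ 8 (mod 70).
  Combine with x ≡ 2 (mod 4): gcd(70, 4) = 2; 2 - 8 = -6, which IS divisible by 2, so compatible.
    Write x = 8 + 70·t and substitute into x ≡ 2 (mod 4): 70·t ≡ 2 − 8 = -6 (mod 4).
    Divide the congruence (and modulus) by g = 2: 35·t ≡ -3 (mod 2).
    Reduce coefficients mod 2: 1·t ≡ 1 (mod 2).
    So t ≡ 1 (mod 2).
    Then x = 8 + 70·1 = 78, valid modulo lcm(70, 4) = 140: x ≡ 78 (mod 140).
Verify: 78 mod 14 = 8, 78 mod 10 = 8, 78 mod 4 = 2.

x ≡ 78 (mod 140).


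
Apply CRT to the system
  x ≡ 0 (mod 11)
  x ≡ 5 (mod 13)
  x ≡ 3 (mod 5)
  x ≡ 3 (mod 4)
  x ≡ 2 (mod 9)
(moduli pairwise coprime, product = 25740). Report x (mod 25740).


Product of moduli M = 11 · 13 · 5 · 4 · 9 = 25740.
Merge one congruence at a time:
  Start: x ≡ 0 (mod 11).
  Combine with x ≡ 5 (mod 13); new modulus lcm = 143.
    Write x = 0 + 11·t and substitute into x ≡ 5 (mod 13): 11·t ≡ 5 − 0 = 5 (mod 13).
    The inverse of 11 mod 13 is 6 (since 11·6 = 66 = 5·13 + 1), so t ≡ 6·5 = 30 ≡ 4 (mod 13).
    Then x = 0 + 11·4 = 44, valid modulo lcm(11, 13) = 143: x ≡ 44 (mod 143).
  Combine with x ≡ 3 (mod 5); new modulus lcm = 715.
    Write x = 44 + 143·t and substitute into x ≡ 3 (mod 5): 143·t ≡ 3 − 44 = -41 (mod 5).
    Reduce coefficients mod 5: 3·t ≡ 4 (mod 5).
    The inverse of 3 mod 5 is 2 (since 3·2 = 6 = 1·5 + 1), so t ≡ 2·4 = 8 ≡ 3 (mod 5).
    Then x = 44 + 143·3 = 473, valid modulo lcm(143, 5) = 715: x ≡ 473 (mod 715).
  Combine with x ≡ 3 (mod 4); new modulus lcm = 2860.
    Write x = 473 + 715·t and substitute into x ≡ 3 (mod 4): 715·t ≡ 3 − 473 = -470 (mod 4).
    Reduce coefficients mod 4: 3·t ≡ 2 (mod 4).
    The inverse of 3 mod 4 is 3 (since 3·3 = 9 = 2·4 + 1), so t ≡ 3·2 = 6 ≡ 2 (mod 4).
    Then x = 473 + 715·2 = 1903, valid modulo lcm(715, 4) = 2860: x ≡ 1903 (mod 2860).
  Combine with x ≡ 2 (mod 9); new modulus lcm = 25740.
    Write x = 1903 + 2860·t and substitute into x ≡ 2 (mod 9): 2860·t ≡ 2 − 1903 = -1901 (mod 9).
    Reduce coefficients mod 9: 7·t ≡ 7 (mod 9).
    The inverse of 7 mod 9 is 4 (since 7·4 = 28 = 3·9 + 1), so t ≡ 4·7 = 28 ≡ 1 (mod 9).
    Then x = 1903 + 2860·1 = 4763, valid modulo lcm(2860, 9) = 25740: x ≡ 4763 (mod 25740).
Verify against each original: 4763 mod 11 = 0, 4763 mod 13 = 5, 4763 mod 5 = 3, 4763 mod 4 = 3, 4763 mod 9 = 2.

x ≡ 4763 (mod 25740).


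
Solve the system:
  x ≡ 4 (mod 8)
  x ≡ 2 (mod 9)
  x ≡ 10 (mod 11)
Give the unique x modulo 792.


Moduli 8, 9, 11 are pairwise coprime; by CRT there is a unique solution modulo M = 8 · 9 · 11 = 792.
Solve pairwise, accumulating the modulus:
  Start with x ≡ 4 (mod 8).
  Combine with x ≡ 2 (mod 9): since gcd(8, 9) = 1, we get a unique residue mod 72.
    Write x = 4 + 8·t and substitute into x ≡ 2 (mod 9): 8·t ≡ 2 − 4 = -2 (mod 9).
    Reduce coefficients mod 9: 8·t ≡ 7 (mod 9).
    The inverse of 8 mod 9 is 8 (since 8·8 = 64 = 7·9 + 1), so t ≡ 8·7 = 56 ≡ 2 (mod 9).
    Then x = 4 + 8·2 = 20, valid modulo lcm(8, 9) = 72: x ≡ 20 (mod 72).
  Combine with x ≡ 10 (mod 11): since gcd(72, 11) = 1, we get a unique residue mod 792.
    Write x = 20 + 72·t and substitute into x ≡ 10 (mod 11): 72·t ≡ 10 − 20 = -10 (mod 11).
    Reduce coefficients mod 11: 6·t ≡ 1 (mod 11).
    The inverse of 6 mod 11 is 2 (since 6·2 = 12 = 1·11 + 1), so t ≡ 2·1 = 2 ≡ 2 (mod 11).
    Then x = 20 + 72·2 = 164, valid modulo lcm(72, 11) = 792: x ≡ 164 (mod 792).
Verify: 164 mod 8 = 4 ✓, 164 mod 9 = 2 ✓, 164 mod 11 = 10 ✓.

x ≡ 164 (mod 792).


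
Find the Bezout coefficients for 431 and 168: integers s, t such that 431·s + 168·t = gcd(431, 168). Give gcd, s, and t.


Euclidean algorithm on (431, 168) — divide until remainder is 0:
  431 = 2 · 168 + 95
  168 = 1 · 95 + 73
  95 = 1 · 73 + 22
  73 = 3 · 22 + 7
  22 = 3 · 7 + 1
  7 = 7 · 1 + 0
gcd(431, 168) = 1.
Track Bezout coefficients alongside the remainders: start with r₀ = 431 = a·1 + b·0 (s = 1, t = 0) and r₁ = 168 = a·0 + b·1 (s = 0, t = 1); each new remainder r_{k+1} = r_{k-1} − q_k·r_k inherits s_{k+1} = s_{k-1} − q_k·s_k, t_{k+1} = t_{k-1} − q_k·t_k, so r_k = a·s_k + b·t_k at every step:
  q = 2: r = 95, s = 1 − 2·0 = 1, t = 0 − 2·1 = -2  (check: 431·1 + 168·(-2) = 95)
  q = 1: r = 73, s = 0 − 1·1 = -1, t = 1 − 1·(-2) = 3  (check: 431·(-1) + 168·3 = 73)
  q = 1: r = 22, s = 1 − 1·(-1) = 2, t = -2 − 1·3 = -5  (check: 431·2 + 168·(-5) = 22)
  q = 3: r = 7, s = -1 − 3·2 = -7, t = 3 − 3·(-5) = 18  (check: 431·(-7) + 168·18 = 7)
  q = 3: r = 1, s = 2 − 3·(-7) = 23, t = -5 − 3·18 = -59  (check: 431·23 + 168·(-59) = 1)
The row with r = 1 (the gcd) gives the Bezout coefficients s = 23, t = -59.
Result: 431 · (23) + 168 · (-59) = 1.

gcd(431, 168) = 1; s = 23, t = -59 (check: 431·23 + 168·(-59) = 1).


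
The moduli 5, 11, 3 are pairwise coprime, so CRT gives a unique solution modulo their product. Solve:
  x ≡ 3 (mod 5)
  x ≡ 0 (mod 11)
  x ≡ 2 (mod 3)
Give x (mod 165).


Moduli 5, 11, 3 are pairwise coprime; by CRT there is a unique solution modulo M = 5 · 11 · 3 = 165.
Solve pairwise, accumulating the modulus:
  Start with x ≡ 3 (mod 5).
  Combine with x ≡ 0 (mod 11): since gcd(5, 11) = 1, we get a unique residue mod 55.
    Write x = 3 + 5·t and substitute into x ≡ 0 (mod 11): 5·t ≡ 0 − 3 = -3 (mod 11).
    Reduce coefficients mod 11: 5·t ≡ 8 (mod 11).
    The inverse of 5 mod 11 is 9 (since 5·9 = 45 = 4·11 + 1), so t ≡ 9·8 = 72 ≡ 6 (mod 11).
    Then x = 3 + 5·6 = 33, valid modulo lcm(5, 11) = 55: x ≡ 33 (mod 55).
  Combine with x ≡ 2 (mod 3): since gcd(55, 3) = 1, we get a unique residue mod 165.
    Write x = 33 + 55·t and substitute into x ≡ 2 (mod 3): 55·t ≡ 2 − 33 = -31 (mod 3).
    Reduce coefficients mod 3: 1·t ≡ 2 (mod 3).
    So t ≡ 2 (mod 3).
    Then x = 33 + 55·2 = 143, valid modulo lcm(55, 3) = 165: x ≡ 143 (mod 165).
Verify: 143 mod 5 = 3 ✓, 143 mod 11 = 0 ✓, 143 mod 3 = 2 ✓.

x ≡ 143 (mod 165).
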